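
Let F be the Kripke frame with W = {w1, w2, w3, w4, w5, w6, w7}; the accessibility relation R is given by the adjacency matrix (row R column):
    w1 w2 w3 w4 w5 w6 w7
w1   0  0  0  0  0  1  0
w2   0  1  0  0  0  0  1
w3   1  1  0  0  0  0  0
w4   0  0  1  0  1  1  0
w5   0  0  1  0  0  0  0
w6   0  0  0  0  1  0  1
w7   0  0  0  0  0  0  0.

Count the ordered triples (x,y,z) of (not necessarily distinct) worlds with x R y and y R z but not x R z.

Enumerating: (w1,w6,w5), (w1,w6,w7), (w3,w1,w6), (w3,w2,w7), (w4,w3,w1), (w4,w3,w2), (w4,w6,w7), (w5,w3,w1), (w5,w3,w2), (w6,w5,w3).

10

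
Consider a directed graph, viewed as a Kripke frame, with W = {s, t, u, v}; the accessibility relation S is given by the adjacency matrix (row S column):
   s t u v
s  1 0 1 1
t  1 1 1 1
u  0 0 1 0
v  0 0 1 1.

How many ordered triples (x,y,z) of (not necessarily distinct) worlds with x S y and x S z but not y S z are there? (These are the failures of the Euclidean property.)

10

Enumerating: (s,u,s), (s,u,v), (s,v,s), (t,s,t), (t,u,s), (t,u,t), (t,u,v), (t,v,s), (t,v,t), (v,u,v).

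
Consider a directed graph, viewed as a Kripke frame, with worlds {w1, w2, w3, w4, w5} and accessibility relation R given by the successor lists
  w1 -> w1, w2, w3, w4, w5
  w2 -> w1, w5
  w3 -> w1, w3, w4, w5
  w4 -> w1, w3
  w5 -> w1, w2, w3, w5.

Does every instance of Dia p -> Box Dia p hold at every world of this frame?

The schema 5 characterises exactly the Euclidean frames.
Euclidean: no — w1 R w2 and w1 R w3, but not w2 R w3.

No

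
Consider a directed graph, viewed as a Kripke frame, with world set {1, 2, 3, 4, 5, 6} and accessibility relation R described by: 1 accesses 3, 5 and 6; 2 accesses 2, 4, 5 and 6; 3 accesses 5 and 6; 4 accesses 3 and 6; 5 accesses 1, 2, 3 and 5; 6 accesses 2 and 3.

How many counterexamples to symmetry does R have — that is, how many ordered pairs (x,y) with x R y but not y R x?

Enumerating: (1,3), (1,6), (2,4), (4,3), (4,6).

5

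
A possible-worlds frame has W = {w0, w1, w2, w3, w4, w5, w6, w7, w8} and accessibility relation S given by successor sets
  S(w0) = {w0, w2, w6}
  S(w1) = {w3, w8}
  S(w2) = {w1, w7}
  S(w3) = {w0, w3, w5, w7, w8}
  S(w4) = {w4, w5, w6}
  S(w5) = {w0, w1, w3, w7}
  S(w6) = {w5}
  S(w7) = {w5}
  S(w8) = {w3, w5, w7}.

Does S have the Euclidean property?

No

Euclidean: no — w0 S w2 and w0 S w6, but not w2 S w6.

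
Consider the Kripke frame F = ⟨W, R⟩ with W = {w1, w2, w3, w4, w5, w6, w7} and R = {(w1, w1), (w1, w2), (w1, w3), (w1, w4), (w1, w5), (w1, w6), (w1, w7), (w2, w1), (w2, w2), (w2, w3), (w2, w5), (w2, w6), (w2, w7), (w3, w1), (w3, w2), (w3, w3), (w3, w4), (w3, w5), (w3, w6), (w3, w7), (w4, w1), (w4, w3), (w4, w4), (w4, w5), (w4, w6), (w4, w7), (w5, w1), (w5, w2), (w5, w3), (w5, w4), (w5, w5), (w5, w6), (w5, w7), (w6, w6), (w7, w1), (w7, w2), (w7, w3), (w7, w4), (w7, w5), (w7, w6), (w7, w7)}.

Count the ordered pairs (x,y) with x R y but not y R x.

Enumerating: (w1,w6), (w2,w6), (w3,w6), (w4,w6), (w5,w6), (w7,w6).

6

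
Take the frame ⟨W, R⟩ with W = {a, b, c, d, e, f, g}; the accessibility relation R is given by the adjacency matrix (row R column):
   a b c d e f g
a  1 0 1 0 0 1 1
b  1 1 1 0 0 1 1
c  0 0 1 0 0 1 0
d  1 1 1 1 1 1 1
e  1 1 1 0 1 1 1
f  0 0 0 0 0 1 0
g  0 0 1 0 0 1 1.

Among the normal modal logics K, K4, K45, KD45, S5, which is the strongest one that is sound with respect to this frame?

Transitive (axiom 4): yes — every two-step R-path is closed by a direct edge.
Euclidean (axiom 5): no — a R c and a R g, but not c R g.
Serial (axiom D): yes — every world has a successor (e.g. a R a).
Reflexive (axiom T): yes — every world is R-related to itself.
So F validates K, K4; K45 would additionally require R to be Euclidean. The strongest is K4.

K4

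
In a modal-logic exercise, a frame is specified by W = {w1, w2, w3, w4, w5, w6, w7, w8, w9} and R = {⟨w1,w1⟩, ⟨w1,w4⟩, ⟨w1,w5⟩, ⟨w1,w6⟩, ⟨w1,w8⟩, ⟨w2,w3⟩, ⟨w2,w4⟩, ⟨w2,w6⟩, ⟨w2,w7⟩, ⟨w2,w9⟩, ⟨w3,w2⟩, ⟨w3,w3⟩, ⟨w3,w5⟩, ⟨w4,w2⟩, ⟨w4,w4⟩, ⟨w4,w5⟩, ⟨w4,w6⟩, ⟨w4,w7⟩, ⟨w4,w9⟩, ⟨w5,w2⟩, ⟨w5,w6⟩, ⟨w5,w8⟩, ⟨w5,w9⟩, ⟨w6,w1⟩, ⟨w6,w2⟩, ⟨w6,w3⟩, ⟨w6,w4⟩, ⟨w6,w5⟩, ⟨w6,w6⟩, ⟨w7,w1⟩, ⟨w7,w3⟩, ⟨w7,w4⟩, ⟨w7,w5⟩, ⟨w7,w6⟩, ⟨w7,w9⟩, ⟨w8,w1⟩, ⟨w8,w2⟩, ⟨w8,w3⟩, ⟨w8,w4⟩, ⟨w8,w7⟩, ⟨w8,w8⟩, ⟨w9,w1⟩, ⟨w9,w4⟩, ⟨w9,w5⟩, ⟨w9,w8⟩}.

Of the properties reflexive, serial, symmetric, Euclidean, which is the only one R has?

serial

Reflexive: no — w2 is not related to itself.
Serial: yes — every world has a successor (e.g. w1 R w1).
Symmetric: no — w1 R w4 but not w4 R w1.
Euclidean: no — w1 R w4 and w1 R w8, but not w4 R w8.
Only serial holds.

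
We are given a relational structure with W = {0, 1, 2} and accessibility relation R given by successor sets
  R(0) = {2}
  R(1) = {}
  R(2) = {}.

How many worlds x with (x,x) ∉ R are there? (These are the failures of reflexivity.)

3

Enumerating: 0, 1, 2.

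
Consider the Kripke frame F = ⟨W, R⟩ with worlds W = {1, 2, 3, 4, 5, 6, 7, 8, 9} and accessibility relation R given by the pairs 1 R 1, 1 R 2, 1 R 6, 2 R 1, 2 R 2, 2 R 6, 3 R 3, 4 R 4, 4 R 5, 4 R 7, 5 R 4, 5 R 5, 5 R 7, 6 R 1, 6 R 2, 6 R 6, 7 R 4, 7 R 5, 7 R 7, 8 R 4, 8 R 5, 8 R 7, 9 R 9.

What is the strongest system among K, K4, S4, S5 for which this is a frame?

K4

Transitive (axiom 4): yes — every two-step R-path is closed by a direct edge.
Reflexive (axiom T): no — 8 is not related to itself.
Euclidean (axiom 5): yes — any two successors of a common world are R-related.
So F validates K, K4; S4 would additionally require R to be reflexive. The strongest is K4.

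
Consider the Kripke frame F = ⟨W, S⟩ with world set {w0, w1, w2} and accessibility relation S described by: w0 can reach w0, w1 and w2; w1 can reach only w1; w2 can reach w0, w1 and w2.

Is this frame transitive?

Yes

Transitive: yes — every two-step S-path is closed by a direct edge.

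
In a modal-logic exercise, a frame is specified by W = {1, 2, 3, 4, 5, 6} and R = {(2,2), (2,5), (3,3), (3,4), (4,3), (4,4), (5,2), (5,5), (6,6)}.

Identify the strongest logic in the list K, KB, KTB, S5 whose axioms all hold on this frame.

KB

Symmetric (axiom B): yes — every pair in R has its reverse in R.
Reflexive (axiom T): no — 1 is not related to itself.
Euclidean (axiom 5): yes — any two successors of a common world are R-related.
So F validates K, KB; KTB would additionally require R to be reflexive. The strongest is KB.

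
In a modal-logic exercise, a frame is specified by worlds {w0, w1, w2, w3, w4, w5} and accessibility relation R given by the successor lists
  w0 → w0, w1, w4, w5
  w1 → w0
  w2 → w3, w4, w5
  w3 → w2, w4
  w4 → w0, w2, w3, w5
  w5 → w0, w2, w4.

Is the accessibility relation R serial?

Yes

Serial: yes — every world has a successor (e.g. w0 R w0).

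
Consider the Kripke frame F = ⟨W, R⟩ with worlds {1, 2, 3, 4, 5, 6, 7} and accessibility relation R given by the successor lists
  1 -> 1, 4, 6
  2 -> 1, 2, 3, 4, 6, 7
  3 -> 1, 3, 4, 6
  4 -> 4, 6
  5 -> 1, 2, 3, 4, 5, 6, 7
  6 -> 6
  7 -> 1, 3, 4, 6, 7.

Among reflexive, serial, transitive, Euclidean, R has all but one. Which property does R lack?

Euclidean

Reflexive: yes — every world is R-related to itself.
Serial: yes — every world has a successor (e.g. 1 R 1).
Transitive: yes — every two-step R-path is closed by a direct edge.
Euclidean: no — 1 R 6 and 1 R 4, but not 6 R 4.
Only Euclidean fails.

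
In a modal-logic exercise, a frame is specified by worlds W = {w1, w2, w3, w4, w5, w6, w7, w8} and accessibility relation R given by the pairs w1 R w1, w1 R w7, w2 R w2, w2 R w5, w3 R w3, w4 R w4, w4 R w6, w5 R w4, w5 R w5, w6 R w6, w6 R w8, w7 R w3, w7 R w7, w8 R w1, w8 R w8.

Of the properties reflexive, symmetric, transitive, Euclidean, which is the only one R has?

reflexive

Reflexive: yes — every world is R-related to itself.
Symmetric: no — w1 R w7 but not w7 R w1.
Transitive: no — w1 R w7 and w7 R w3, but not w1 R w3.
Euclidean: no — w1 R w7 and w1 R w1, but not w7 R w1.
Only reflexive holds.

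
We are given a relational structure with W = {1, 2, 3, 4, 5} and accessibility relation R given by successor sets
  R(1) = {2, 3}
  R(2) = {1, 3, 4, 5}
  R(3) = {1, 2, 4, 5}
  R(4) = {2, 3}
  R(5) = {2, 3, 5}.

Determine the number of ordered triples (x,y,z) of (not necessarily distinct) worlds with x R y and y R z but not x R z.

Enumerating: (1,2,1), (1,2,4), (1,2,5), (1,3,1), (1,3,4), (1,3,5), (2,1,2), (2,3,2), (2,4,2), (2,5,2), (3,1,3), (3,2,3), … and 12 more.
Total: 24.

24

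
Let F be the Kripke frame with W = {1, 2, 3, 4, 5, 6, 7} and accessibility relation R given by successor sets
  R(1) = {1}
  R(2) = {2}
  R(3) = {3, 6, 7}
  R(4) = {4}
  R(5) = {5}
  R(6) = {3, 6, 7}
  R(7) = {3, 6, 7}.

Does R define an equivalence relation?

Yes

Reflexive: yes — every world is R-related to itself.
Symmetric: yes — every pair in R has its reverse in R.
Transitive: yes — every two-step R-path is closed by a direct edge.
So R is an equivalence relation.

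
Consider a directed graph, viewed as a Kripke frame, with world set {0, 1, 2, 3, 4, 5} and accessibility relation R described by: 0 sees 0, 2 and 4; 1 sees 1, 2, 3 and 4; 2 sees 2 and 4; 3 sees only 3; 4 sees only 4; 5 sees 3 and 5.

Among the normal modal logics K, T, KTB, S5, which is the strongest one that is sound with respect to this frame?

T

Reflexive (axiom T): yes — every world is R-related to itself.
Symmetric (axiom B): no — 0 R 2 but not 2 R 0.
Euclidean (axiom 5): no — 0 R 4 and 0 R 2, but not 4 R 2.
So F validates K, T; KTB would additionally require R to be symmetric. The strongest is T.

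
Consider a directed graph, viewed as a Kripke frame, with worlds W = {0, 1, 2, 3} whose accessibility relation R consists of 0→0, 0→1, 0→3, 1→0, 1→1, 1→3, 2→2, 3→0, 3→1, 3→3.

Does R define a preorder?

Yes

Reflexive: yes — every world is R-related to itself.
Transitive: yes — every two-step R-path is closed by a direct edge.
So R is a preorder.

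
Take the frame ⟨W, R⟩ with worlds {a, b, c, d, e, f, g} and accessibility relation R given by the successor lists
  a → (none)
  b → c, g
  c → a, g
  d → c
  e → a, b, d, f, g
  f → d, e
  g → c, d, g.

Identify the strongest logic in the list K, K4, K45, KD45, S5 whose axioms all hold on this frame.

K

Transitive (axiom 4): no — b R c and c R a, but not b R a.
Euclidean (axiom 5): no — c R a and c R g, but not a R g.
Serial (axiom D): no — a has no R-successor.
Reflexive (axiom T): no — a is not related to itself.
So F validates K; K4 would additionally require R to be transitive. The strongest is K.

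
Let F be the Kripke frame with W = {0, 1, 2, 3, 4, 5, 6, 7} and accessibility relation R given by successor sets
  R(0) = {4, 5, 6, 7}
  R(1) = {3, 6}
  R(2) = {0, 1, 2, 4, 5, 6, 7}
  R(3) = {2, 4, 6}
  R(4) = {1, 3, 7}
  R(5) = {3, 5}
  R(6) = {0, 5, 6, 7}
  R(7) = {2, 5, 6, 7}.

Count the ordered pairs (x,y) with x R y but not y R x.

Enumerating: (0,4), (0,5), (0,7), (1,3), (1,6), (2,0), (2,1), (2,4), (2,5), (2,6), (3,2), (3,6), (4,1), (4,7), (5,3), (6,5), (7,5).

17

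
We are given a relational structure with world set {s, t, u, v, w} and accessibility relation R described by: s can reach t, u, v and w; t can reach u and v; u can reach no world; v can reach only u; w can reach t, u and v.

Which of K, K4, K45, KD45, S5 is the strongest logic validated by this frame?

Transitive (axiom 4): yes — every two-step R-path is closed by a direct edge.
Euclidean (axiom 5): no — s R t and s R w, but not t R w.
Serial (axiom D): no — u has no R-successor.
Reflexive (axiom T): no — s is not related to itself.
So F validates K, K4; K45 would additionally require R to be Euclidean. The strongest is K4.

K4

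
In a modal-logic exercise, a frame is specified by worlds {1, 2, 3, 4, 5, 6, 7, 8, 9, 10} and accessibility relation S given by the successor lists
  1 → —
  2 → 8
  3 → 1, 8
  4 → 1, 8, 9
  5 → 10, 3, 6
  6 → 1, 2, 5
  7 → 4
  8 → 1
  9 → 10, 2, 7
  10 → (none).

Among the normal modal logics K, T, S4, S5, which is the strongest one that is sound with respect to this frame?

Reflexive (axiom T): no — 1 is not related to itself.
Transitive (axiom 4): no — 2 S 8 and 8 S 1, but not 2 S 1.
Euclidean (axiom 5): no — 3 S 1 and 3 S 8, but not 1 S 8.
So F validates K; T would additionally require S to be reflexive. The strongest is K.

K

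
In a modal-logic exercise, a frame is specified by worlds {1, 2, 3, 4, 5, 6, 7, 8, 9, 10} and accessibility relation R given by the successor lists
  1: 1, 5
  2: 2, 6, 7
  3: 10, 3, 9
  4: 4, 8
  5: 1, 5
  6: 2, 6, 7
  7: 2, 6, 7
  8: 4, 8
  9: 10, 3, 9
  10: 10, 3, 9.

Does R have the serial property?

Yes

Serial: yes — every world has a successor (e.g. 1 R 1).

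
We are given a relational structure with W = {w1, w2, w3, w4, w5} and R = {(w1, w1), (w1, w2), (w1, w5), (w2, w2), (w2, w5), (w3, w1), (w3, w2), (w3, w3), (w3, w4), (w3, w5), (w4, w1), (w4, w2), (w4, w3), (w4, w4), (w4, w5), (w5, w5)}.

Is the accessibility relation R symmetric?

No

Symmetric: no — w1 R w2 but not w2 R w1.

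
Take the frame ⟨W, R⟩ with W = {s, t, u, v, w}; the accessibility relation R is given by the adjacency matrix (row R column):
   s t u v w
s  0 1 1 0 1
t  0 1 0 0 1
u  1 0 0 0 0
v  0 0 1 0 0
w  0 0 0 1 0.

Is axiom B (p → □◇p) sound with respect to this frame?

Axiom B corresponds to the accessibility relation being symmetric.
Symmetric: no — s R t but not t R s.

No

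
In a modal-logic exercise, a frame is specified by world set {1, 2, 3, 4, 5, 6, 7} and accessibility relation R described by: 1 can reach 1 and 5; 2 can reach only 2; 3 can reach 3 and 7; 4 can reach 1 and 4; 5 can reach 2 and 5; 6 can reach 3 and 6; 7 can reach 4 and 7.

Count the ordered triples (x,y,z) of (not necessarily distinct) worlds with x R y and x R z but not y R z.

6

Enumerating: (1,5,1), (3,7,3), (4,1,4), (5,2,5), (6,3,6), (7,4,7).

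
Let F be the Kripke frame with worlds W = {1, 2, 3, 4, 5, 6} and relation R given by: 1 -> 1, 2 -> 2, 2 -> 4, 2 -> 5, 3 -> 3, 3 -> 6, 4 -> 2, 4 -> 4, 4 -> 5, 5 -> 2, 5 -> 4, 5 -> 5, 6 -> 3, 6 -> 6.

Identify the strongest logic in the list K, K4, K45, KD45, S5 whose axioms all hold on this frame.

S5

Transitive (axiom 4): yes — every two-step R-path is closed by a direct edge.
Euclidean (axiom 5): yes — any two successors of a common world are R-related.
Serial (axiom D): yes — every world has a successor (e.g. 1 R 1).
Reflexive (axiom T): yes — every world is R-related to itself.
So F validates K, K4, K45, KD45, S5. The strongest is S5.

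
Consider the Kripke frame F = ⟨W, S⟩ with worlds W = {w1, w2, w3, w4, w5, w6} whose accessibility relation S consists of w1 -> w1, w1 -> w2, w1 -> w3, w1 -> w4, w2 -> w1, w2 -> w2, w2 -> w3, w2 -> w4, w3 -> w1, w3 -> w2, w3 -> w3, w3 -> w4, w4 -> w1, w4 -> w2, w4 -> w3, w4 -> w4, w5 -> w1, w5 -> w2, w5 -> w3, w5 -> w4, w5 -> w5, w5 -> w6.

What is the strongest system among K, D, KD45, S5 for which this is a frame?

Serial (axiom D): no — w6 has no S-successor.
Euclidean (axiom 5): no — w5 S w1 and w5 S w6, but not w1 S w6.
Transitive (axiom 4): yes — every two-step S-path is closed by a direct edge.
Reflexive (axiom T): no — w6 is not related to itself.
So F validates K; D would additionally require S to be serial. The strongest is K.

K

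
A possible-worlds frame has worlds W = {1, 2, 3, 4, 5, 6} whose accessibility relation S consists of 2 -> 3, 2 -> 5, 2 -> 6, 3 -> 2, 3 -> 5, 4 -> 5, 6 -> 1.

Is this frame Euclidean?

No

Euclidean: no — 2 S 3 and 2 S 6, but not 3 S 6.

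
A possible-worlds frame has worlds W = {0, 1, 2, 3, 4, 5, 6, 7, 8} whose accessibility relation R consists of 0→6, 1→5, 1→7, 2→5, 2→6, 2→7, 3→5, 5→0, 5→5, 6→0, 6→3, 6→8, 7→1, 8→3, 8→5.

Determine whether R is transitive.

Transitive: no — 0 R 6 and 6 R 3, but not 0 R 3.

No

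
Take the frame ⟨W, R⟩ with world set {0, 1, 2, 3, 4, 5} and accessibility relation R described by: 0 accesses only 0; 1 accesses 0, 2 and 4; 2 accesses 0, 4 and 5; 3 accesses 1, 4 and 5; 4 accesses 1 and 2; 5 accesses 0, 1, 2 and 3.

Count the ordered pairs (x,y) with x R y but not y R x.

Enumerating: (1,0), (1,2), (2,0), (3,1), (3,4), (5,0), (5,1).

7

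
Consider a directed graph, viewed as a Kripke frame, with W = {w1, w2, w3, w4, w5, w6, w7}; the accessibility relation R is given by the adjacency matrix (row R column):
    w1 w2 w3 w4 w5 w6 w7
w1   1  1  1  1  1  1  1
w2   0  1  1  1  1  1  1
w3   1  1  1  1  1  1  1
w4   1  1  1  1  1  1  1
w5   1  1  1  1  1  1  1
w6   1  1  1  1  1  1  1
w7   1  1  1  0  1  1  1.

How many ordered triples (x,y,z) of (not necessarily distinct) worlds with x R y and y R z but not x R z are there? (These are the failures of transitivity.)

10

Enumerating: (w2,w3,w1), (w2,w4,w1), (w2,w5,w1), (w2,w6,w1), (w2,w7,w1), (w7,w1,w4), (w7,w2,w4), (w7,w3,w4), (w7,w5,w4), (w7,w6,w4).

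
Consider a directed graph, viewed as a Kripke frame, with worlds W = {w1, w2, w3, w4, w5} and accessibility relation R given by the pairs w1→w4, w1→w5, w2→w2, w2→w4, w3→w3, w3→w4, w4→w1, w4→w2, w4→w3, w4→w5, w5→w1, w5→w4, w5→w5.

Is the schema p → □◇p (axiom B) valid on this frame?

Yes

By correspondence theory, B is valid on a frame iff R is symmetric.
Symmetric: yes — every pair in R has its reverse in R.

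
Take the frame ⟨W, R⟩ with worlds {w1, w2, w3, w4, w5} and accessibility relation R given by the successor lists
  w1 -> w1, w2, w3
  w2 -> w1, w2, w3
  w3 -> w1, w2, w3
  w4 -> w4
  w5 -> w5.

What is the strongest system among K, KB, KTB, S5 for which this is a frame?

Symmetric (axiom B): yes — every pair in R has its reverse in R.
Reflexive (axiom T): yes — every world is R-related to itself.
Euclidean (axiom 5): yes — any two successors of a common world are R-related.
So F validates K, KB, KTB, S5. The strongest is S5.

S5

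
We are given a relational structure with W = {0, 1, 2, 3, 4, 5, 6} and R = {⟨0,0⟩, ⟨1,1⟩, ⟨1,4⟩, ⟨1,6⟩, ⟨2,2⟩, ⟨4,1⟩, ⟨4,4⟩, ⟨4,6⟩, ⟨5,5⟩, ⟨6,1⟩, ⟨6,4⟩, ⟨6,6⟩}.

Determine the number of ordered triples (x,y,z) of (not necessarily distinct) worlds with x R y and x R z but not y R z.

0

R is Euclidean; there are no such tuples.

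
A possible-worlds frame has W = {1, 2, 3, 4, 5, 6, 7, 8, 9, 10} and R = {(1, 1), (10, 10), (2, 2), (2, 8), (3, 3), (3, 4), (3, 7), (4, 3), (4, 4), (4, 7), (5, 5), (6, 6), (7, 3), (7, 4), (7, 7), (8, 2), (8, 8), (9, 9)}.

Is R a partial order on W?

Reflexive: yes — every world is R-related to itself.
Transitive: yes — every two-step R-path is closed by a direct edge.
Antisymmetric: no — 2 R 8 and 8 R 2 with 2 ≠ 8.
So R is not a partial order.

No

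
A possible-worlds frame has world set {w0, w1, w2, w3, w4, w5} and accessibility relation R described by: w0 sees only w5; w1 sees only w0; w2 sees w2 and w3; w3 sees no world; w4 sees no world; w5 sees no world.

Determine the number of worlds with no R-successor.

Enumerating: w3, w4, w5.

3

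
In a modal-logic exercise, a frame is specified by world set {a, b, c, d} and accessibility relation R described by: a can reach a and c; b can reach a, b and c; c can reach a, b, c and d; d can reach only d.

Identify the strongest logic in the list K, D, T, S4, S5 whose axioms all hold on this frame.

Serial (axiom D): yes — every world has a successor (e.g. a R a).
Reflexive (axiom T): yes — every world is R-related to itself.
Transitive (axiom 4): no — a R c and c R b, but not a R b.
Euclidean (axiom 5): no — c R a and c R b, but not a R b.
So F validates K, D, T; S4 would additionally require R to be transitive. The strongest is T.

T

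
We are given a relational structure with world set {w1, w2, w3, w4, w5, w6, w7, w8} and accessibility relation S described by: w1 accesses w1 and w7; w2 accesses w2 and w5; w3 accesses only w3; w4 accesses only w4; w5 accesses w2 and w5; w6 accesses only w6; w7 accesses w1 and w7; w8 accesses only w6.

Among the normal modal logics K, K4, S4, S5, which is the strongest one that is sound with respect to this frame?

K4

Transitive (axiom 4): yes — every two-step S-path is closed by a direct edge.
Reflexive (axiom T): no — w8 is not related to itself.
Euclidean (axiom 5): yes — any two successors of a common world are S-related.
So F validates K, K4; S4 would additionally require S to be reflexive. The strongest is K4.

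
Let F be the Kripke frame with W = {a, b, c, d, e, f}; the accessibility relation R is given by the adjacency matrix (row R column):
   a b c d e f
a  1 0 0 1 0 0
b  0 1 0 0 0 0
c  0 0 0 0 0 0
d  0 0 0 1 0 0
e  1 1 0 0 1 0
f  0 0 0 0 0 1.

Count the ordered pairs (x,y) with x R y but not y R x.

Enumerating: (a,d), (e,a), (e,b).

3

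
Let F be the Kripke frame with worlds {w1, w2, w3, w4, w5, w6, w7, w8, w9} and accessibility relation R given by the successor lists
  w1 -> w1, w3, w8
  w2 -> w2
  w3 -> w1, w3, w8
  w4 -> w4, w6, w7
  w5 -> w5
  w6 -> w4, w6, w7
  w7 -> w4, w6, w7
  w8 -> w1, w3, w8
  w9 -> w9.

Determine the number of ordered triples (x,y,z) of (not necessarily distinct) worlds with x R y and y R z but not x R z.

0

R is transitive; there are no such tuples.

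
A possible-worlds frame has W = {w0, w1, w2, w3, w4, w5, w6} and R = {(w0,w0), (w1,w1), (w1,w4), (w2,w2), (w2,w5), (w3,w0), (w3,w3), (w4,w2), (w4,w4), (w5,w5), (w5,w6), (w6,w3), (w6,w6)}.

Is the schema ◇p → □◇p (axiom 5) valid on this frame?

No

The schema 5 characterises exactly the Euclidean frames.
Euclidean: no — w1 R w4 and w1 R w1, but not w4 R w1.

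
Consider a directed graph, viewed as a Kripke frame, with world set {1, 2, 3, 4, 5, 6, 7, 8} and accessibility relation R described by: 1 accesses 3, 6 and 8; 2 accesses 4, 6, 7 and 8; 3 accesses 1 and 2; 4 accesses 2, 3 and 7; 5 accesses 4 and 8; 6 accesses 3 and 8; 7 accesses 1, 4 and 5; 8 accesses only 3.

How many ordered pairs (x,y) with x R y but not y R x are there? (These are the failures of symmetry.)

14

Enumerating: (1,6), (1,8), (2,6), (2,7), (2,8), (3,2), (4,3), (5,4), (5,8), (6,3), (6,8), (7,1), (7,5), (8,3).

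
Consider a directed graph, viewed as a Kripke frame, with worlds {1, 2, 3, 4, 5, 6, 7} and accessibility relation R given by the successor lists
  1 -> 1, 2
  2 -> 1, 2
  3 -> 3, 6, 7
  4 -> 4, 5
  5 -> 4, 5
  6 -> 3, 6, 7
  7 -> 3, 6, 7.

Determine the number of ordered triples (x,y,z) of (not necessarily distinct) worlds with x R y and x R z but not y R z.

R is Euclidean; there are no such tuples.

0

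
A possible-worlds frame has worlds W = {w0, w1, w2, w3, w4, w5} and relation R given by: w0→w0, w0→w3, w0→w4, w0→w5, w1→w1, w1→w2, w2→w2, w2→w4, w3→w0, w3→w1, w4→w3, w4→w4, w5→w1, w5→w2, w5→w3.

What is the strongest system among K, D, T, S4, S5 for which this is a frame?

D

Serial (axiom D): yes — every world has a successor (e.g. w0 R w0).
Reflexive (axiom T): no — w3 is not related to itself.
Transitive (axiom 4): no — w0 R w3 and w3 R w1, but not w0 R w1.
Euclidean (axiom 5): no — w0 R w3 and w0 R w4, but not w3 R w4.
So F validates K, D; T would additionally require R to be reflexive. The strongest is D.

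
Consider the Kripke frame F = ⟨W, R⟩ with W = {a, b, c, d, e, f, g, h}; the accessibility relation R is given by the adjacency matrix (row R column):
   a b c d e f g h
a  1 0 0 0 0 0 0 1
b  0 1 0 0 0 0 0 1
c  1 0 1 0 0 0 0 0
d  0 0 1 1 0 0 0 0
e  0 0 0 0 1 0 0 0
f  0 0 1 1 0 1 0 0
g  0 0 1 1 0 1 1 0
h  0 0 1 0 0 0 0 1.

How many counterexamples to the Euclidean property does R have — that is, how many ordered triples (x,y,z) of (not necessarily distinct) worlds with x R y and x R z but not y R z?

14

Enumerating: (a,h,a), (b,h,b), (c,a,c), (d,c,d), (f,c,d), (f,c,f), (f,d,f), (g,c,d), (g,c,f), (g,c,g), (g,d,f), (g,d,g), (g,f,g), (h,c,h).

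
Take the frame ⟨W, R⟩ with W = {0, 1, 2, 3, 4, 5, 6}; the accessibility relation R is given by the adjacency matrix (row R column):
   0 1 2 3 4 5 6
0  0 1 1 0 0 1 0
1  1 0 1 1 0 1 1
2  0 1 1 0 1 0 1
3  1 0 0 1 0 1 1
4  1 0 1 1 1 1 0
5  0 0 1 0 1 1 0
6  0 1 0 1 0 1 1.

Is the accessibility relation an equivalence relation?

Reflexive: no — 0 is not related to itself.
Symmetric: no — 0 R 2 but not 2 R 0.
Transitive: no — 0 R 1 and 1 R 3, but not 0 R 3.
So R is not an equivalence relation.

No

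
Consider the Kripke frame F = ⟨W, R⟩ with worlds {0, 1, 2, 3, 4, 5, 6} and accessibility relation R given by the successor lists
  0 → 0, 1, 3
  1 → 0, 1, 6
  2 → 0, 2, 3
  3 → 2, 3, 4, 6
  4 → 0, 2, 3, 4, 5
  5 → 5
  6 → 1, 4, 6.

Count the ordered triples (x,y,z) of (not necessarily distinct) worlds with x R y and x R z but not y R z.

26

Enumerating: (0,1,3), (0,3,0), (0,3,1), (1,0,6), (1,6,0), (2,0,2), (2,3,0), (3,2,4), (3,2,6), (3,4,6), (3,6,2), (3,6,3), … and 14 more.
Total: 26.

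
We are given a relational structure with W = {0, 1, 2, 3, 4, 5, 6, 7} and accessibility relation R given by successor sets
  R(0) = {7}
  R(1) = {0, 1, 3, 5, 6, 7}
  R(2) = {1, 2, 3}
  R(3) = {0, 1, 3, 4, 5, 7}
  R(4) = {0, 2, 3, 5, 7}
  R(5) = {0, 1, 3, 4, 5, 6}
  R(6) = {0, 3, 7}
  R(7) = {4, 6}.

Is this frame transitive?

Transitive: no — 0 R 7 and 7 R 4, but not 0 R 4.

No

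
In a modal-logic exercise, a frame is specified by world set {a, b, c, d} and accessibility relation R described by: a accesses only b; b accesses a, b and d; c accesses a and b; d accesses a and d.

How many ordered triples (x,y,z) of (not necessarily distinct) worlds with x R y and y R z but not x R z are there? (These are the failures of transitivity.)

4

Enumerating: (a,b,a), (a,b,d), (c,b,d), (d,a,b).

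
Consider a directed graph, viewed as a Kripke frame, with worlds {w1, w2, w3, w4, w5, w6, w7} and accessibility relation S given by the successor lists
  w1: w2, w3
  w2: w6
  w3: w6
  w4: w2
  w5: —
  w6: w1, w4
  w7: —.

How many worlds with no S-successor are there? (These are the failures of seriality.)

Enumerating: w5, w7.

2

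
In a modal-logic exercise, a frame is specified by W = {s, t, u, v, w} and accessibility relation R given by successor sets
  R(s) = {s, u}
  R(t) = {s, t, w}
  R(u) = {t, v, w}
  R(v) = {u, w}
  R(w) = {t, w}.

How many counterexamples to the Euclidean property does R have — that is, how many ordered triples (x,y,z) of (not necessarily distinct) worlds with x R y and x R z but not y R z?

11

Enumerating: (s,u,s), (s,u,u), (t,s,t), (t,s,w), (t,w,s), (u,t,v), (u,v,t), (u,v,v), (u,w,v), (v,u,u), (v,w,u).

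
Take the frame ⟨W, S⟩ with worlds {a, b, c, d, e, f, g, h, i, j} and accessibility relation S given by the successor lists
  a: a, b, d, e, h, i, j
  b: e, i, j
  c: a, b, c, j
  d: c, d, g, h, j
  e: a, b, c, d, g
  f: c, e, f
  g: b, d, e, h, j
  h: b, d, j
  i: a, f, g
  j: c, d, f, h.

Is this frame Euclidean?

No

Euclidean: no — a S b and a S d, but not b S d.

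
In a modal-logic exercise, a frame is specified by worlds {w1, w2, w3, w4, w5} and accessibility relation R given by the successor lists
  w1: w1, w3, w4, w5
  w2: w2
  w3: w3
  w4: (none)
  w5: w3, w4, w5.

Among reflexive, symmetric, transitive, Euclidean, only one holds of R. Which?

transitive

Reflexive: no — w4 is not related to itself.
Symmetric: no — w1 R w3 but not w3 R w1.
Transitive: yes — every two-step R-path is closed by a direct edge.
Euclidean: no — w1 R w3 and w1 R w4, but not w3 R w4.
Only transitive holds.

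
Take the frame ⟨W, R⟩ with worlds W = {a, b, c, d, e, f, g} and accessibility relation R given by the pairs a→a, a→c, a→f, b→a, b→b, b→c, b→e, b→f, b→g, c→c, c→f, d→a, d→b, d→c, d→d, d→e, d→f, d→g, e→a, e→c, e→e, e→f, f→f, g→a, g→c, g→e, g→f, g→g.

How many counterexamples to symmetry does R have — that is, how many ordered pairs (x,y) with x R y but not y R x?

Enumerating: (a,c), (a,f), (b,a), (b,c), (b,e), (b,f), (b,g), (c,f), (d,a), (d,b), (d,c), (d,e), … and 9 more.
Total: 21.

21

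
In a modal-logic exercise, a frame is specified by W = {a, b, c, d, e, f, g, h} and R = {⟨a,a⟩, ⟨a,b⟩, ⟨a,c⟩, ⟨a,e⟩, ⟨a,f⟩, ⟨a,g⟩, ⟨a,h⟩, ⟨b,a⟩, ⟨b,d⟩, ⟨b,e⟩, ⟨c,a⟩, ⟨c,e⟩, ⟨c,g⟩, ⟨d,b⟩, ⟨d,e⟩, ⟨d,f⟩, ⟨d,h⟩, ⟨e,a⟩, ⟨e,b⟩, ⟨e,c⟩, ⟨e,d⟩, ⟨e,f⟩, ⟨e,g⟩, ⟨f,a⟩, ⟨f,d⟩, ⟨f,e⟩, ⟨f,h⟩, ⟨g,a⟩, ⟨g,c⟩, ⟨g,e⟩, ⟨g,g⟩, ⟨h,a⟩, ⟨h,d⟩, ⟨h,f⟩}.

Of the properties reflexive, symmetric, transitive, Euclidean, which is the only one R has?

Reflexive: no — b is not related to itself.
Symmetric: yes — every pair in R has its reverse in R.
Transitive: no — a R b and b R d, but not a R d.
Euclidean: no — a R b and a R c, but not b R c.
Only symmetric holds.

symmetric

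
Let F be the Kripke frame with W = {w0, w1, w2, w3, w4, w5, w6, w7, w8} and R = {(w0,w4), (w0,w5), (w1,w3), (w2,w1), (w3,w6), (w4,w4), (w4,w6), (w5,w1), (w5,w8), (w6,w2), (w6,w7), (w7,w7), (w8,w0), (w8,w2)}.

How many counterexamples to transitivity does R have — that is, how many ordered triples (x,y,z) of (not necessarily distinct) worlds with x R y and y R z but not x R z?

16

Enumerating: (w0,w4,w6), (w0,w5,w1), (w0,w5,w8), (w1,w3,w6), (w2,w1,w3), (w3,w6,w2), (w3,w6,w7), (w4,w6,w2), (w4,w6,w7), (w5,w1,w3), (w5,w8,w0), (w5,w8,w2), (w6,w2,w1), (w8,w0,w4), (w8,w0,w5), (w8,w2,w1).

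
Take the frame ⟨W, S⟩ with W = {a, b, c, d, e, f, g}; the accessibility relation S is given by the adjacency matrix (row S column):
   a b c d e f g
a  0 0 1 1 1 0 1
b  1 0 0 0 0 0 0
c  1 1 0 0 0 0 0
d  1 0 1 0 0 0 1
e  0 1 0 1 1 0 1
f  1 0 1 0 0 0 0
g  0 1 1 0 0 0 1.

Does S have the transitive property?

Transitive: no — a S c and c S b, but not a S b.

No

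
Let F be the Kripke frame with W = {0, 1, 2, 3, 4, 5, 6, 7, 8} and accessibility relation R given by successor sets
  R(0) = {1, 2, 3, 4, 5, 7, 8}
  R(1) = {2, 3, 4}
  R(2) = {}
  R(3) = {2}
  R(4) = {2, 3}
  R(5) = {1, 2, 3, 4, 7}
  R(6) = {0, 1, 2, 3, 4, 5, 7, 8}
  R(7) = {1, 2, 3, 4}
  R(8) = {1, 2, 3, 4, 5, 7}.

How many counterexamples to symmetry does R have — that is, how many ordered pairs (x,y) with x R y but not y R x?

36

Enumerating: (0,1), (0,2), (0,3), (0,4), (0,5), (0,7), (0,8), (1,2), (1,3), (1,4), (3,2), (4,2), … and 24 more.
Total: 36.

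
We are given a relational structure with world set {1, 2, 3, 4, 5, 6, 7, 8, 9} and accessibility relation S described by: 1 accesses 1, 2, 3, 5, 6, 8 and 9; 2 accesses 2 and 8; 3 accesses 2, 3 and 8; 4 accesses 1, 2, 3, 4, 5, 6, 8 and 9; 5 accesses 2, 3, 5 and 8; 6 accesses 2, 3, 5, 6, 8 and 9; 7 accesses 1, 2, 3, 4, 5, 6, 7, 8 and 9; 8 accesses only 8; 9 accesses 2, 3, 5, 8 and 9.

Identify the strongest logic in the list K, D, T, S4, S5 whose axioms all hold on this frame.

S4

Serial (axiom D): yes — every world has a successor (e.g. 1 S 1).
Reflexive (axiom T): yes — every world is S-related to itself.
Transitive (axiom 4): yes — every two-step S-path is closed by a direct edge.
Euclidean (axiom 5): no — 1 S 2 and 1 S 3, but not 2 S 3.
So F validates K, D, T, S4; S5 would additionally require S to be Euclidean. The strongest is S4.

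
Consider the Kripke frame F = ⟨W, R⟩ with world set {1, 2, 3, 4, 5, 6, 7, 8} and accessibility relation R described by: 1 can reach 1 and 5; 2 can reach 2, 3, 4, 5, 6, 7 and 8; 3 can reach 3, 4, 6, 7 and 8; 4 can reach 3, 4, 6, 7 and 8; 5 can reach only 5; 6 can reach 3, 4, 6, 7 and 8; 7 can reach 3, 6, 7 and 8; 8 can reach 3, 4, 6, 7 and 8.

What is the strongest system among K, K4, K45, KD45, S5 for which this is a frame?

K

Transitive (axiom 4): no — 7 R 3 and 3 R 4, but not 7 R 4.
Euclidean (axiom 5): no — 2 R 3 and 2 R 5, but not 3 R 5.
Serial (axiom D): yes — every world has a successor (e.g. 1 R 1).
Reflexive (axiom T): yes — every world is R-related to itself.
So F validates K; K4 would additionally require R to be transitive. The strongest is K.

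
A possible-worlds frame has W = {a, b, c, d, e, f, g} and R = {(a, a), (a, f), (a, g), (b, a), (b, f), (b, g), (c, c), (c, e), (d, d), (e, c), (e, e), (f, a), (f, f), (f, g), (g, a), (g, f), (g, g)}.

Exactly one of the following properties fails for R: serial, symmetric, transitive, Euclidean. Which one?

Serial: yes — every world has a successor (e.g. a R a).
Symmetric: no — b R a but not a R b.
Transitive: yes — every two-step R-path is closed by a direct edge.
Euclidean: yes — any two successors of a common world are R-related.
Only symmetric fails.

symmetric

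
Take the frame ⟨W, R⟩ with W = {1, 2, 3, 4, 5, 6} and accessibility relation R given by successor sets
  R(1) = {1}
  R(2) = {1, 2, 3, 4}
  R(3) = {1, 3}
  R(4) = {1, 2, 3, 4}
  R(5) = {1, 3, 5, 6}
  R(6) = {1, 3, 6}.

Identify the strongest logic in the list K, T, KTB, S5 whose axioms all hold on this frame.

T

Reflexive (axiom T): yes — every world is R-related to itself.
Symmetric (axiom B): no — 2 R 1 but not 1 R 2.
Euclidean (axiom 5): no — 2 R 1 and 2 R 3, but not 1 R 3.
So F validates K, T; KTB would additionally require R to be symmetric. The strongest is T.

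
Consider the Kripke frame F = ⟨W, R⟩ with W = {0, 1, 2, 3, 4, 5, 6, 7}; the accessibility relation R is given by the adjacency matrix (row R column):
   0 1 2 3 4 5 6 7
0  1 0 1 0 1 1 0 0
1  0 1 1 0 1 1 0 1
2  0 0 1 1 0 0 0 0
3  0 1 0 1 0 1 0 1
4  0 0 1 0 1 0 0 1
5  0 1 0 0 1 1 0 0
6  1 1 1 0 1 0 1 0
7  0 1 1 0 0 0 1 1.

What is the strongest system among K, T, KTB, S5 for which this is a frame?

Reflexive (axiom T): yes — every world is R-related to itself.
Symmetric (axiom B): no — 0 R 2 but not 2 R 0.
Euclidean (axiom 5): no — 0 R 2 and 0 R 4, but not 2 R 4.
So F validates K, T; KTB would additionally require R to be symmetric. The strongest is T.

T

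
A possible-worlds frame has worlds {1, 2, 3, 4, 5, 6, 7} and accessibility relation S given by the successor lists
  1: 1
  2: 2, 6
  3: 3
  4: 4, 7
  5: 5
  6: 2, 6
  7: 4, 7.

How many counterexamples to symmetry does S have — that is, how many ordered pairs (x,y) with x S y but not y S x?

0

S is symmetric; there are no such tuples.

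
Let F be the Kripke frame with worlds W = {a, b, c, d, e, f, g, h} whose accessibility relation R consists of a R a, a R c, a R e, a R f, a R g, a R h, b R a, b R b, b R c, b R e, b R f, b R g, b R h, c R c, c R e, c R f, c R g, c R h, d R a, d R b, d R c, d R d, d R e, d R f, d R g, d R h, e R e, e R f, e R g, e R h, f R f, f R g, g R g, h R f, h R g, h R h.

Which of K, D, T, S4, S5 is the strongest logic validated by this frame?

Serial (axiom D): yes — every world has a successor (e.g. a R a).
Reflexive (axiom T): yes — every world is R-related to itself.
Transitive (axiom 4): yes — every two-step R-path is closed by a direct edge.
Euclidean (axiom 5): no — a R e and a R c, but not e R c.
So F validates K, D, T, S4; S5 would additionally require R to be Euclidean. The strongest is S4.

S4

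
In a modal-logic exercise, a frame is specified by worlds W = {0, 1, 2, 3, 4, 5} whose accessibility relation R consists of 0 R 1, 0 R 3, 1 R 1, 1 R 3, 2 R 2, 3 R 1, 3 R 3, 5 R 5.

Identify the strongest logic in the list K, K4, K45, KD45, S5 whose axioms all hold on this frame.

K45

Transitive (axiom 4): yes — every two-step R-path is closed by a direct edge.
Euclidean (axiom 5): yes — any two successors of a common world are R-related.
Serial (axiom D): no — 4 has no R-successor.
Reflexive (axiom T): no — 0 is not related to itself.
So F validates K, K4, K45; KD45 would additionally require R to be serial. The strongest is K45.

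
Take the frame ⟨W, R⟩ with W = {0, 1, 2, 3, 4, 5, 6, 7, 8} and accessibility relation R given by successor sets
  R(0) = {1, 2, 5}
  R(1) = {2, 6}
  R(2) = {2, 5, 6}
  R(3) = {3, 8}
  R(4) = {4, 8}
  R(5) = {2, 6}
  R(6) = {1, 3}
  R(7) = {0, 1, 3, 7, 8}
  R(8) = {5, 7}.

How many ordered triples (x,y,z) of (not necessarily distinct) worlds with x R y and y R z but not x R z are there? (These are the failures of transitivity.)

29

Enumerating: (0,1,6), (0,2,6), (0,5,6), (1,2,5), (1,6,1), (1,6,3), (2,6,1), (2,6,3), (3,8,5), (3,8,7), (4,8,5), (4,8,7), … and 17 more.
Total: 29.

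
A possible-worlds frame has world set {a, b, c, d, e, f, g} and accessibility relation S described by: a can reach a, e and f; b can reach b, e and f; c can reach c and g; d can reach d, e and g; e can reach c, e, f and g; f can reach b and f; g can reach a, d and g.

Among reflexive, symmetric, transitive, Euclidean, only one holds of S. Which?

Reflexive: yes — every world is S-related to itself.
Symmetric: no — a S e but not e S a.
Transitive: no — a S e and e S c, but not a S c.
Euclidean: no — a S f and a S e, but not f S e.
Only reflexive holds.

reflexive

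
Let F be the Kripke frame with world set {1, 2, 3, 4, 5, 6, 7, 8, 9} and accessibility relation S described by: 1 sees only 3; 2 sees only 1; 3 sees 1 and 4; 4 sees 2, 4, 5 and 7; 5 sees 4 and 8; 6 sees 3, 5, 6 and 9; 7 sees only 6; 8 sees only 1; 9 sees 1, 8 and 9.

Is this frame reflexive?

No

Reflexive: no — 1 is not related to itself.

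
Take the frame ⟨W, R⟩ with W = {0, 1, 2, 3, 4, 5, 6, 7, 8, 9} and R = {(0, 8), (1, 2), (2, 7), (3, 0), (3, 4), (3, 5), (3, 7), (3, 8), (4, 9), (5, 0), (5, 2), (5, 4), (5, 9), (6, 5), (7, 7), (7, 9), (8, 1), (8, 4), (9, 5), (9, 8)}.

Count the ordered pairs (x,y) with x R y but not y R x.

Enumerating: (0,8), (1,2), (2,7), (3,0), (3,4), (3,5), (3,7), (3,8), (4,9), (5,0), (5,2), (5,4), (6,5), (7,9), (8,1), (8,4), (9,8).

17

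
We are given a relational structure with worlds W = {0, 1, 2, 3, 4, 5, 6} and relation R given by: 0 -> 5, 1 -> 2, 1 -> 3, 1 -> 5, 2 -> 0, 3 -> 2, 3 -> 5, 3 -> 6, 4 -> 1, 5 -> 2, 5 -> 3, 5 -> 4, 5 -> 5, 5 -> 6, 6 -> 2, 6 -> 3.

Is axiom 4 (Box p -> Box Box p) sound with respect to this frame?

By correspondence theory, 4 is valid on a frame iff R is transitive.
Transitive: no — 0 R 5 and 5 R 2, but not 0 R 2.

No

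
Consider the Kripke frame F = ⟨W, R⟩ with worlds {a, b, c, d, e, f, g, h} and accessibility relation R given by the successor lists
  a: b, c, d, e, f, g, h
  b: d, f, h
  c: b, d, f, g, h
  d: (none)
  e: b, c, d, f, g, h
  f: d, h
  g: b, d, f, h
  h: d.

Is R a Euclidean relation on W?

No

Euclidean: no — a R b and a R c, but not b R c.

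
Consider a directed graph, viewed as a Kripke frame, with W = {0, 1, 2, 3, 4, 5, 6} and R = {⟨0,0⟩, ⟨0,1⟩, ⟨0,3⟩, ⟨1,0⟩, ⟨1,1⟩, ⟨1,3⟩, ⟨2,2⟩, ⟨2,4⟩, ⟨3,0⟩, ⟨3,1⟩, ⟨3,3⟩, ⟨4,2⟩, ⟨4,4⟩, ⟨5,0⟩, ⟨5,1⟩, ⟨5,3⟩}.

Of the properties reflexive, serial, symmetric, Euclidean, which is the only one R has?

Euclidean

Reflexive: no — 5 is not related to itself.
Serial: no — 6 has no R-successor.
Symmetric: no — 5 R 0 but not 0 R 5.
Euclidean: yes — any two successors of a common world are R-related.
Only Euclidean holds.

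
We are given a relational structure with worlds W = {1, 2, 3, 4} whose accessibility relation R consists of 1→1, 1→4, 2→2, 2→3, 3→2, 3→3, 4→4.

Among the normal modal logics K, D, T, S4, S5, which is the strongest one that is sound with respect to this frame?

S4

Serial (axiom D): yes — every world has a successor (e.g. 1 R 1).
Reflexive (axiom T): yes — every world is R-related to itself.
Transitive (axiom 4): yes — every two-step R-path is closed by a direct edge.
Euclidean (axiom 5): no — 1 R 4 and 1 R 1, but not 4 R 1.
So F validates K, D, T, S4; S5 would additionally require R to be Euclidean. The strongest is S4.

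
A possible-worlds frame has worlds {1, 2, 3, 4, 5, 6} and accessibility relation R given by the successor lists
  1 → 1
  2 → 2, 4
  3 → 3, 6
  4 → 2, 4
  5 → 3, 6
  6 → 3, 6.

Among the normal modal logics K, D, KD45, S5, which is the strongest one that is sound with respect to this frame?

Serial (axiom D): yes — every world has a successor (e.g. 1 R 1).
Euclidean (axiom 5): yes — any two successors of a common world are R-related.
Transitive (axiom 4): yes — every two-step R-path is closed by a direct edge.
Reflexive (axiom T): no — 5 is not related to itself.
So F validates K, D, KD45; S5 would additionally require R to be reflexive. The strongest is KD45.

KD45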